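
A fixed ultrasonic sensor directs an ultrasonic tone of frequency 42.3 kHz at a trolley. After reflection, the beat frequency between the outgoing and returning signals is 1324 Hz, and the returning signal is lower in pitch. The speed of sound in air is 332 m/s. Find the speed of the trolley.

5.3 m/s

Double Doppler shift off a moving reflector: f₂ = f₀ · (v + u)/(v − u) (u > 0 toward emitter).
Returning signal is lower, so f₂ = f₀ − Δf = 42300 − 1324 = 40976 Hz.
Rearranging, u = v · (f₂ − f₀)/(f₂ + f₀) = 332 × -1324/83276 ≈ -5.3 m/s.
So the trolley is moving at 5.3 m/s away from the emitter.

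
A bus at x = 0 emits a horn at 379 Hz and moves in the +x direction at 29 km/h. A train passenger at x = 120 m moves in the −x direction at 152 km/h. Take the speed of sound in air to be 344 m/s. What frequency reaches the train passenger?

436 Hz

29 km/h = 8.056 m/s; 152 km/h = 42.22 m/s.
The observer lies on the +x side, so the source is heading toward the observer and the observer is heading toward the source.
Both move, so f' = f · (v + v_o)/(v − v_s).
f' = 379 × (344 + 42.22)/(344 − 8.056) = 379 × 386.22/335.94 ≈ 436 Hz.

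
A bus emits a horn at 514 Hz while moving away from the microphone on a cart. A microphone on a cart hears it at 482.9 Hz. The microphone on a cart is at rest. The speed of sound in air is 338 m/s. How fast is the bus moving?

21.8 m/s

f' = f · v/(v + v_s) ⇒ v_s = v · |1 − f/f'|.
v_s = 338 × |1 − 514/482.9| = 338 × 0.0644 ≈ 21.8 m/s.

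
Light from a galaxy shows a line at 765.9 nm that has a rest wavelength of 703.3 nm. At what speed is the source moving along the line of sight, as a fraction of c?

0.085c

λ'/λ₀ = 1.0890 > 1 (redshift), so the source is receding.
λ'/λ₀ = √((1 + β)/(1 − β)) for a receding source ⇒ β = (r² − 1)/(r² + 1) with r = λ'/λ₀.
β = (1.1859 − 1)/(1.1859 + 1) ≈ 0.085.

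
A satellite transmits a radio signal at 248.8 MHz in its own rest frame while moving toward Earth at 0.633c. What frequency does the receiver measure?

524.8 MHz

Relativistic Doppler for frequency: f' = f₀ · √((1 + β)/(1 − β)).
f' = 248.8 × √(1.6330/0.3670) = 248.8 × 2.10941 ≈ 524.8 MHz.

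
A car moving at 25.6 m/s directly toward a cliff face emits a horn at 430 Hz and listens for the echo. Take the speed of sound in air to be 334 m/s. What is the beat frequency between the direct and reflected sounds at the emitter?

71 Hz

The cliff face receives the sound from a moving source: f₁ = f₀ · v/(v − v_e) = 430 × 334/308.4 ≈ 465.7 Hz.
On the return leg the car is a moving observer: f₂ = f₁ · (v + v_e)/v = 465.7 × 359.6/334 ≈ 501.4 Hz.
Equivalently f₂ = f₀ · (v + v_e)/(v − v_e).
Beat against the emitted tone: |f₂ − f₀| = 2v_e·f₀/(v − v_e) = 2 × 25.6 × 430/308.4 ≈ 71 Hz.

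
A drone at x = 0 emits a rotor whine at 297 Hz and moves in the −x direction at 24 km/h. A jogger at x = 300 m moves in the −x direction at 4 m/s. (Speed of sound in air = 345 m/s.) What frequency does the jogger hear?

24 km/h = 6.667 m/s.
The observer lies on the +x side, so the source is heading away from the observer and the observer is heading toward the source.
With source receding and observer approaching, f' = f · (v + v_o)/(v + v_s).
f' = 297 × (345 + 4)/(345 + 6.667) = 297 × 349/351.67 ≈ 295 Hz.

295 Hz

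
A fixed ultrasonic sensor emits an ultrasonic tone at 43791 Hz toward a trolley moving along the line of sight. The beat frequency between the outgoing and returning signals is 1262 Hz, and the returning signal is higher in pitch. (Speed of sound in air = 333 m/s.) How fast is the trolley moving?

Double Doppler shift off a moving reflector: f₂ = f₀ · (v + u)/(v − u) (u > 0 toward emitter).
Returning signal is higher, so f₂ = f₀ + Δf = 43791 + 1262 = 45053 Hz.
Rearranging, u = v · (f₂ − f₀)/(f₂ + f₀) = 333 × 1262/88844 ≈ 4.7 m/s.
So the trolley is moving at 4.7 m/s toward the emitter.

4.7 m/s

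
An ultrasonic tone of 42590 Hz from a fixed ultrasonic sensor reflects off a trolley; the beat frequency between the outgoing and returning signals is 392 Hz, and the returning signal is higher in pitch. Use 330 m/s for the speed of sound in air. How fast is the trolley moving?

Double Doppler shift off a moving reflector: f₂ = f₀ · (v + u)/(v − u) (u > 0 toward emitter).
Returning signal is higher, so f₂ = f₀ + Δf = 42590 + 392 = 42982 Hz.
Rearranging, u = v · (f₂ − f₀)/(f₂ + f₀) = 330 × 392/85572 ≈ 1.51 m/s.
So the trolley is moving at 1.51 m/s toward the emitter.

1.51 m/s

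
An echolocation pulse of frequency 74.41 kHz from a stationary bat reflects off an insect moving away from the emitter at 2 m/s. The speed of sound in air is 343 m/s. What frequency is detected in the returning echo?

The insect first receives the wave as a moving observer: f₁ = f₀ · (v − u)/v = 74.41 × (343 − 2)/343 ≈ 74.0 kHz.
The reflection then acts as a moving source: f₂ = f₁ · v/(v + u) ≈ 73.5 kHz.
Equivalently f₂ = f₀ · (v − u)/(v + u).

73.5 kHz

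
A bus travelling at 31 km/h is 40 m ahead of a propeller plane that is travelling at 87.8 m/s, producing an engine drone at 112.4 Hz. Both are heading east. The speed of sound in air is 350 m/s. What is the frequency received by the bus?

146 Hz

31 km/h = 8.611 m/s.
The bus is ahead, so the propeller plane is moving toward it while the bus is moving away from the propeller plane.
With source approaching and observer receding, f' = f · (v − v_o)/(v − v_s).
f' = 112.4 × (350 − 8.611)/(350 − 87.8) = 112.4 × 341.39/262.2 ≈ 146 Hz.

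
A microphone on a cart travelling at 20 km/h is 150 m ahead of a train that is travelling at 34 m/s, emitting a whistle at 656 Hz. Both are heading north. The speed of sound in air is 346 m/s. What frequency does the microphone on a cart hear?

716 Hz

20 km/h = 5.556 m/s.
The microphone on a cart is ahead, so the train is moving toward it while the microphone on a cart is moving away from the train.
Both move, so f' = f · (v − v_o)/(v − v_s).
f' = 656 × (346 − 5.556)/(346 − 34) = 656 × 340.44/312 ≈ 716 Hz.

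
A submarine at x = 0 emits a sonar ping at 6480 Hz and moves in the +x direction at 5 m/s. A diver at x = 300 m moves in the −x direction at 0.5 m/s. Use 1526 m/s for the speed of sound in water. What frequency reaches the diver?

The observer lies on the +x side, so the source is heading toward the observer and the observer is heading toward the source.
Both move, so f' = f · (v + v_o)/(v − v_s).
f' = 6480 × (1526 + 0.5)/(1526 − 5) = 6480 × 1526.5/1521 ≈ 6503 Hz.

6503 Hz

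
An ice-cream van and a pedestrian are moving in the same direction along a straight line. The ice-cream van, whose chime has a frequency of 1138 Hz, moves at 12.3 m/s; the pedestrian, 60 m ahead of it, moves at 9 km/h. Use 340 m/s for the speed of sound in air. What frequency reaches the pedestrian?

1172 Hz

9 km/h = 2.5 m/s.
The pedestrian is ahead, so the ice-cream van is moving toward it while the pedestrian is moving away from the ice-cream van.
With source approaching and observer receding, f' = f · (v − v_o)/(v − v_s).
f' = 1138 × (340 − 2.5)/(340 − 12.3) = 1138 × 337.5/327.7 ≈ 1172 Hz.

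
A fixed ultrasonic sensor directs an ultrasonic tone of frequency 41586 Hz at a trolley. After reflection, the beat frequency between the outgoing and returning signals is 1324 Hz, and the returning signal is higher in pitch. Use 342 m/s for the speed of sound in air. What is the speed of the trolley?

Double Doppler shift off a moving reflector: f₂ = f₀ · (v + u)/(v − u) (u > 0 toward emitter).
Returning signal is higher, so f₂ = f₀ + Δf = 41586 + 1324 = 42910 Hz.
Rearranging, u = v · (f₂ − f₀)/(f₂ + f₀) = 342 × 1324/84496 ≈ 5.4 m/s.
So the trolley is moving at 5.4 m/s toward the emitter.

5.4 m/s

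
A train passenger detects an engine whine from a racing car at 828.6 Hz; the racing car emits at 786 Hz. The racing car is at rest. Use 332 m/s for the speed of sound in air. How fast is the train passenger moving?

f' > f, so the train passenger is approaching.
f' = f · (v + v_o)/v ⇒ v_o = v · |f'/f − 1|.
v_o = 332 × |828.6/786 − 1| = 332 × 0.0542 ≈ 18.0 m/s.

18.0 m/s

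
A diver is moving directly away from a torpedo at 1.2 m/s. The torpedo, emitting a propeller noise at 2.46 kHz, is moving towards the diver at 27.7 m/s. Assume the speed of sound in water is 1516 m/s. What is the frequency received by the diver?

With source approaching and observer receding, f' = f · (v − v_o)/(v − v_s).
f' = 2.46 × (1516 − 1.2)/(1516 − 27.7) = 2.46 × 1514.8/1488.3 ≈ 2.50 kHz.

2.50 kHz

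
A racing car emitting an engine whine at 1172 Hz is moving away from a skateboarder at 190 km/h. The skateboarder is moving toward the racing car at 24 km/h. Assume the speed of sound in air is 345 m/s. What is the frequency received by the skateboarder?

1036 Hz

190 km/h = 52.78 m/s; 24 km/h = 6.667 m/s.
Both move, so f' = f · (v + v_o)/(v + v_s).
f' = 1172 × (345 + 6.667)/(345 + 52.78) = 1172 × 351.67/397.78 ≈ 1036 Hz.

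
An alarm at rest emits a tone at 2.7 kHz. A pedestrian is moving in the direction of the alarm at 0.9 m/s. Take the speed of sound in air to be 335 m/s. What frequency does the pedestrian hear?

Moving observer, stationary source: f' = f · (v + v_o)/v.
f' = 2.7 × (335 + 0.9)/335 = 2.7 × 335.9/335 ≈ 2.71 kHz.

2.71 kHz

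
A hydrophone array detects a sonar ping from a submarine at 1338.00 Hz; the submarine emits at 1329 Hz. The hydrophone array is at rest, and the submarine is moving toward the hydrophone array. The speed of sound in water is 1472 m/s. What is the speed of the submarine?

9.9 m/s

f' = f · v/(v − v_s) ⇒ v_s = v · |1 − f/f'|.
v_s = 1472 × |1 − 1329/1338.00| = 1472 × 0.006726 ≈ 9.9 m/s.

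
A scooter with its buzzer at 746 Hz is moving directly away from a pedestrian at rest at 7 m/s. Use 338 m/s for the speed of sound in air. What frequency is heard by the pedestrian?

731 Hz

Only the source moves, away from the listener, so f' = f · v/(v + v_s).
f' = 746 × 338/(338 + 7) = 746 × 338/345 ≈ 731 Hz.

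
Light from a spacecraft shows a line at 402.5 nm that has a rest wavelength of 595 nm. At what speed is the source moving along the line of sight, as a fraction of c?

λ'/λ₀ = 0.6765 < 1 (blueshift), so the source is approaching.
λ'/λ₀ = √((1 − β)/(1 + β)) for an approaching source ⇒ β = (1 − r²)/(1 + r²) with r = λ'/λ₀.
β = (1 − 0.4576)/(1 + 0.4576) ≈ 0.372.

0.372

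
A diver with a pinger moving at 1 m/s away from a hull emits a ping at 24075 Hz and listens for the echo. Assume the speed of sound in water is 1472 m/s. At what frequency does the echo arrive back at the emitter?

The hull receives the sound from a moving source: f₁ = f₀ · v/(v + v_e) = 24075 × 1472/1473 ≈ 24059 Hz.
On the return leg the diver with a pinger is a moving observer: f₂ = f₁ · (v − v_e)/v = 24059 × 1471/1472 ≈ 24042 Hz.
Equivalently f₂ = f₀ · (v − v_e)/(v + v_e).

24042 Hz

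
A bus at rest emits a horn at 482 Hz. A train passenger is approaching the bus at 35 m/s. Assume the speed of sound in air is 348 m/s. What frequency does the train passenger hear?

Moving observer, stationary source: f' = f · (v + v_o)/v.
f' = 482 × (348 + 35)/348 = 482 × 383/348 ≈ 530 Hz.

530 Hz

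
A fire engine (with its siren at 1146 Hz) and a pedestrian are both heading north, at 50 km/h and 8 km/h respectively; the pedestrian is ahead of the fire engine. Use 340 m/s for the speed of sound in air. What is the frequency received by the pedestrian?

1187 Hz

50 km/h = 13.89 m/s; 8 km/h = 2.222 m/s.
The pedestrian is ahead, so the fire engine is moving toward it while the pedestrian is moving away from the fire engine.
Both move, so f' = f · (v − v_o)/(v − v_s).
f' = 1146 × (340 − 2.222)/(340 − 13.89) = 1146 × 337.78/326.11 ≈ 1187 Hz.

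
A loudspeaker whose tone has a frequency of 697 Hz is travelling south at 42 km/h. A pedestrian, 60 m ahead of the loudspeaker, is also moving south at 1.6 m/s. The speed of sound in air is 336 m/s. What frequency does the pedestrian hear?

719 Hz

42 km/h = 11.67 m/s.
The pedestrian is ahead, so the loudspeaker is moving toward it while the pedestrian is moving away from the loudspeaker.
With source approaching and observer receding, f' = f · (v − v_o)/(v − v_s).
f' = 697 × (336 − 1.6)/(336 − 11.67) = 697 × 334.4/324.33 ≈ 719 Hz.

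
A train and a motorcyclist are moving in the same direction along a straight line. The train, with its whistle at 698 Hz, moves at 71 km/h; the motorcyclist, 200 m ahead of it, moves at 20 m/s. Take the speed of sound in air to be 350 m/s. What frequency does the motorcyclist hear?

697 Hz

71 km/h = 19.72 m/s.
The motorcyclist is ahead, so the train is moving toward it while the motorcyclist is moving away from the train.
Both move, so f' = f · (v − v_o)/(v − v_s).
f' = 698 × (350 − 20)/(350 − 19.72) = 698 × 330/330.28 ≈ 697 Hz.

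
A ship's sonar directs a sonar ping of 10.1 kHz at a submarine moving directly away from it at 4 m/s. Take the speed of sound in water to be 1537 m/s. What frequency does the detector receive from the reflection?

The submarine first receives the wave as a moving observer: f₁ = f₀ · (v − u)/v = 10.1 × (1537 − 4)/1537 ≈ 10.07 kHz.
On reflection it acts as a source moving away from the stationary detector: f₂ = f₁ · v/(v + u) = 10.07 × 1537/1541 ≈ 10.05 kHz.

10.05 kHz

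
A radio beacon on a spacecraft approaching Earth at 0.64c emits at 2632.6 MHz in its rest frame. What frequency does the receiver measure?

Relativistic Doppler for frequency: f' = f₀ · √((1 + β)/(1 − β)).
f' = 2632.6 × √(1.6400/0.3600) = 2632.6 × 2.13437 ≈ 5619.0 MHz.

5619.0 MHz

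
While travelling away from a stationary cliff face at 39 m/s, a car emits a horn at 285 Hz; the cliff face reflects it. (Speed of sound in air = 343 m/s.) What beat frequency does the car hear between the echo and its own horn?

The cliff face receives the sound from a moving source: f₁ = f₀ · v/(v + v_e) = 285 × 343/382 ≈ 255.9 Hz.
On the return leg the car is a moving observer: f₂ = f₁ · (v − v_e)/v = 255.9 × 304/343 ≈ 226.8 Hz.
Beat against the emitted tone: |f₂ − f₀| = 2v_e·f₀/(v + v_e) = 2 × 39 × 285/382 ≈ 58.2 Hz.

58.2 Hz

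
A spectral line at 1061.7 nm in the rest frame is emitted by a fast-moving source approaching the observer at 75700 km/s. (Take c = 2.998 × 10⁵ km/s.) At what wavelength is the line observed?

β = v/c = 75700/299800 = 0.2525.
Relativistic Doppler for wavelength: λ' = λ₀ · √((1 − β)/(1 + β)).
λ' = 1061.7 × √(0.7475/1.2525) = 1061.7 × 0.77253 ≈ 820.2 nm.

820.2 nm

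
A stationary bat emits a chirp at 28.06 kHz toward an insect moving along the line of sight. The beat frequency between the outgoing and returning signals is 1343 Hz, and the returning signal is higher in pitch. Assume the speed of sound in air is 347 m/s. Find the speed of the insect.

8.1 m/s

Double Doppler shift off a moving reflector: f₂ = f₀ · (v + u)/(v − u) (u > 0 toward emitter).
Returning signal is higher, so f₂ = f₀ + Δf = 28060 + 1343 = 29403 Hz.
Rearranging, u = v · (f₂ − f₀)/(f₂ + f₀) = 347 × 1343/57463 ≈ 8.1 m/s.
So the insect is moving at 8.1 m/s toward the emitter.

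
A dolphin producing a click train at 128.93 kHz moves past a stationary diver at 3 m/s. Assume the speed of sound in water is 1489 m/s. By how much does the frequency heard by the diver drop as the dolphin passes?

Approaching: f₁ = f · v/(v − v_s) = 128.93 × 1489/1486 ≈ 129.190 kHz.
Receding: f₂ = f · v/(v + v_s) = 128.93 × 1489/1492 ≈ 128.671 kHz.
Drop: f₁ − f₂ = 2f·v·v_s/(v² − v_s²) = 2 × 128.93 × 1489 × 3/(1489² − 3²) ≈ 0.520 kHz.

0.520 kHz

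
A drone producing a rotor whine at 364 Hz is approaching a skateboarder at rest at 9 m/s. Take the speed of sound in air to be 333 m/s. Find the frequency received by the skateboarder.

374 Hz

With the source moving toward a stationary observer, f' = f · v/(v − v_s).
f' = 364 × 333/(333 − 9) = 364 × 333/324 ≈ 374 Hz.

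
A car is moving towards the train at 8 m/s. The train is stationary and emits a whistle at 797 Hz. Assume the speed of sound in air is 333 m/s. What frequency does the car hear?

816 Hz

Only the observer moves, toward the source, so f' = f · (v + v_o)/v.
f' = 797 × (333 + 8)/333 = 797 × 341/333 ≈ 816 Hz.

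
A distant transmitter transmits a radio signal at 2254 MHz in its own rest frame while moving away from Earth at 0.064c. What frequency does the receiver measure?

2114.1 MHz

Relativistic Doppler for frequency: f' = f₀ · √((1 − β)/(1 + β)).
f' = 2254 × √(0.9360/1.0640) = 2254 × 0.93792 ≈ 2114.1 MHz.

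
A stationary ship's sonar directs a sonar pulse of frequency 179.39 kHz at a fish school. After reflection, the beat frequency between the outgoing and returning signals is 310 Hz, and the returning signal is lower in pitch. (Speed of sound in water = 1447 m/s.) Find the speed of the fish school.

Double Doppler shift off a moving reflector: f₂ = f₀ · (v + u)/(v − u) (u > 0 toward emitter).
Returning signal is lower, so f₂ = f₀ − Δf = 179390 − 310 = 179080 Hz.
Rearranging, u = v · (f₂ − f₀)/(f₂ + f₀) = 1447 × -310/358470 ≈ -1.25 m/s.
So the fish school is moving at 1.25 m/s away from the emitter.

1.25 m/s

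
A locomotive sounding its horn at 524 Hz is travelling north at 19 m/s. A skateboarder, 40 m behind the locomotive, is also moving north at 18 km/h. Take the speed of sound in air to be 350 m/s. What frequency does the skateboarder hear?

504 Hz

18 km/h = 5 m/s.
The skateboarder is behind, so the locomotive is moving away from it while the skateboarder is moving toward the locomotive.
With source receding and observer approaching, f' = f · (v + v_o)/(v + v_s).
f' = 524 × (350 + 5)/(350 + 19) = 524 × 355/369 ≈ 504 Hz.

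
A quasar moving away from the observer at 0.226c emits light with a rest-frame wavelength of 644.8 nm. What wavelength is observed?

Relativistic Doppler for wavelength: λ' = λ₀ · √((1 + β)/(1 − β)).
λ' = 644.8 × √(1.2260/0.7740) = 644.8 × 1.25856 ≈ 811.5 nm.

811.5 nm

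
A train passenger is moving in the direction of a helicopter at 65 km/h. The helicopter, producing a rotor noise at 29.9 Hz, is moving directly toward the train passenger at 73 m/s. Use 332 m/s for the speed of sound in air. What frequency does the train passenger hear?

65 km/h = 18.06 m/s.
Both move, so f' = f · (v + v_o)/(v − v_s).
f' = 29.9 × (332 + 18.06)/(332 − 73) = 29.9 × 350.06/259 ≈ 40.4 Hz.

40.4 Hz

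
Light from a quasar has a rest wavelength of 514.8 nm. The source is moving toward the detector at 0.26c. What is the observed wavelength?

394.5 nm

Relativistic Doppler for wavelength: λ' = λ₀ · √((1 − β)/(1 + β)).
λ' = 514.8 × √(0.7400/1.2600) = 514.8 × 0.76636 ≈ 394.5 nm.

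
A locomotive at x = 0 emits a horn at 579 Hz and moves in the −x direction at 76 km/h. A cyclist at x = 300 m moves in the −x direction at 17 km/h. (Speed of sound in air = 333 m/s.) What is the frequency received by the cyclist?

552 Hz

76 km/h = 21.11 m/s; 17 km/h = 4.722 m/s.
The observer lies on the +x side, so the source is heading away from the observer and the observer is heading toward the source.
General Doppler shift: f' = f · (v + v_o)/(v + v_s).
f' = 579 × (333 + 4.722)/(333 + 21.11) = 579 × 337.72/354.11 ≈ 552 Hz.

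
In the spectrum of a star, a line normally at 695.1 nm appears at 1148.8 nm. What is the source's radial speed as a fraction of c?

0.464

λ'/λ₀ = 1.6527 > 1 (redshift), so the source is receding.
λ'/λ₀ = √((1 + β)/(1 − β)) for a receding source ⇒ β = (r² − 1)/(r² + 1) with r = λ'/λ₀.
β = (2.7315 − 1)/(2.7315 + 1) ≈ 0.464.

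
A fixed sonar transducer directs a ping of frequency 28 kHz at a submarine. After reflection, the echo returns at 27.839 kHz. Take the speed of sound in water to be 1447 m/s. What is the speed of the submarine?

4.2 m/s

Double Doppler shift off a moving reflector: f₂ = f₀ · (v + u)/(v − u) (u > 0 toward emitter).
Rearranging, u = v · (f₂ − f₀)/(f₂ + f₀) = 1447 × -0.161/55.839 ≈ -4.2 m/s.
So the submarine is moving at 4.2 m/s away from the emitter.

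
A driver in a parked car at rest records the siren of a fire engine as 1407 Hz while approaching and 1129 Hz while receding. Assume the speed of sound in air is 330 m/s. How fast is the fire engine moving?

36 m/s

f₁/f₂ = (v + v_s)/(v − v_s), so v_s = v · (f₁ − f₂)/(f₁ + f₂).
v_s = 330 × (1407 − 1129)/(1407 + 1129) = 330 × 278/2536 ≈ 36 m/s.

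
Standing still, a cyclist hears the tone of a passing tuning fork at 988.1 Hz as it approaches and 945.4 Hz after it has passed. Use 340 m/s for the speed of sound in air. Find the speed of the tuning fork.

f₁/f₂ = (v + v_s)/(v − v_s), so v_s = v · (f₁ − f₂)/(f₁ + f₂).
v_s = 340 × (988.1 − 945.4)/(988.1 + 945.4) = 340 × 42.7/1933.5 ≈ 7.5 m/s.

7.5 m/s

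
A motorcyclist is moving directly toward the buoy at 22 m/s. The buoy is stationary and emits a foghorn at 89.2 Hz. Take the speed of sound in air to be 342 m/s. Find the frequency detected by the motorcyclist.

95 Hz

Only the observer moves, toward the source, so f' = f · (v + v_o)/v.
f' = 89.2 × (342 + 22)/342 = 89.2 × 364/342 ≈ 95 Hz.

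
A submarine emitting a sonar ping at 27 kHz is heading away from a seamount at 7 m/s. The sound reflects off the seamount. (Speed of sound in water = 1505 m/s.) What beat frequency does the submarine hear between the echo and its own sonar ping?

250 Hz

The seamount receives the sound from a moving source: f₁ = f₀ · v/(v + v_e) = 27 × 1505/1512 ≈ 26.875 kHz.
On the return leg the submarine is a moving observer: f₂ = f₁ · (v − v_e)/v = 26.875 × 1498/1505 ≈ 26.750 kHz.
Equivalently f₂ = f₀ · (v − v_e)/(v + v_e).
Beat against the emitted tone (with f₀ = 27000 Hz): |f₂ − f₀| = 2v_e·f₀/(v + v_e) = 2 × 7 × 27000/1512 ≈ 250 Hz.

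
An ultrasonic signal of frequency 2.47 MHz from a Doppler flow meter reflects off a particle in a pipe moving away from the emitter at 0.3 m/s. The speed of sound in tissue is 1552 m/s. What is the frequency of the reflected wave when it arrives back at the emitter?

At the particle in a pipe (a moving observer), f₁ = f₀ · (v − u)/v = 2.47 × 1551.7/1552 ≈ 2.470 MHz.
On reflection it acts as a source moving away from the stationary detector: f₂ = f₁ · v/(v + u) = 2.470 × 1552/1552.3 ≈ 2.469 MHz.
Equivalently f₂ = f₀ · (v − u)/(v + u).

2.469 MHz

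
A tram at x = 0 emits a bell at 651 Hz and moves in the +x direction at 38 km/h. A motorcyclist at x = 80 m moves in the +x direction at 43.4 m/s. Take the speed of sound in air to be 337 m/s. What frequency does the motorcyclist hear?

586 Hz

38 km/h = 10.56 m/s.
The observer lies on the +x side, so the source is heading toward the observer and the observer is heading away from the source.
Both move, so f' = f · (v − v_o)/(v − v_s).
f' = 651 × (337 − 43.4)/(337 − 10.56) = 651 × 293.6/326.44 ≈ 586 Hz.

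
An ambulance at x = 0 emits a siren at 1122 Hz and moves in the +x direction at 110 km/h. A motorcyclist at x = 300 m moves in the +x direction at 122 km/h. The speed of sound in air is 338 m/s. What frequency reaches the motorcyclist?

1110 Hz

110 km/h = 30.56 m/s; 122 km/h = 33.89 m/s.
The observer lies on the +x side, so the source is heading toward the observer and the observer is heading away from the source.
General Doppler shift: f' = f · (v − v_o)/(v − v_s).
f' = 1122 × (338 − 33.89)/(338 − 30.56) = 1122 × 304.11/307.44 ≈ 1110 Hz.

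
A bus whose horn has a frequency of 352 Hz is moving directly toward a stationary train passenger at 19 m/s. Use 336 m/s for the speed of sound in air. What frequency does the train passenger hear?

Only the source moves, toward the listener, so f' = f · v/(v − v_s).
f' = 352 × 336/(336 − 19) = 352 × 336/317 ≈ 373 Hz.

373 Hz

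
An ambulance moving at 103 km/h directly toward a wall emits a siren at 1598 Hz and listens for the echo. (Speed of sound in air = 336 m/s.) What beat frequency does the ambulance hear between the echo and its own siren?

297 Hz

103 km/h = 28.61 m/s.
The wall receives the sound from a moving source: f₁ = f₀ · v/(v − v_e) = 1598 × 336/307.39 ≈ 1747 Hz.
On the return leg the ambulance is a moving observer: f₂ = f₁ · (v + v_e)/v = 1747 × 364.61/336 ≈ 1895 Hz.
Beat against the emitted tone: |f₂ − f₀| = 2v_e·f₀/(v − v_e) = 2 × 28.61 × 1598/307.39 ≈ 297 Hz.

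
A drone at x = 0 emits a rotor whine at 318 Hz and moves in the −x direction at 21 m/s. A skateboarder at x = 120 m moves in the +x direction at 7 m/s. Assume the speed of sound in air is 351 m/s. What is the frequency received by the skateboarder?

The observer lies on the +x side, so the source is heading away from the observer and the observer is heading away from the source.
General Doppler shift: f' = f · (v − v_o)/(v + v_s).
f' = 318 × (351 − 7)/(351 + 21) = 318 × 344/372 ≈ 294 Hz.

294 Hz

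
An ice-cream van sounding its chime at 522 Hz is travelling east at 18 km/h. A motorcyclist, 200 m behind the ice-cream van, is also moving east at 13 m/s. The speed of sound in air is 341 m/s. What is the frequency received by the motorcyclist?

18 km/h = 5 m/s.
The motorcyclist is behind, so the ice-cream van is moving away from it while the motorcyclist is moving toward the ice-cream van.
General Doppler shift: f' = f · (v + v_o)/(v + v_s).
f' = 522 × (341 + 13)/(341 + 5) = 522 × 354/346 ≈ 534 Hz.

534 Hz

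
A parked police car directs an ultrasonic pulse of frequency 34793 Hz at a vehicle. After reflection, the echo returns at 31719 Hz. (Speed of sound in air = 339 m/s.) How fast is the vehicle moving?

15.7 m/s

Double Doppler shift off a moving reflector: f₂ = f₀ · (v + u)/(v − u) (u > 0 toward emitter).
Rearranging, u = v · (f₂ − f₀)/(f₂ + f₀) = 339 × -3074/66512 ≈ -15.7 m/s.
So the vehicle is moving at 15.7 m/s away from the emitter.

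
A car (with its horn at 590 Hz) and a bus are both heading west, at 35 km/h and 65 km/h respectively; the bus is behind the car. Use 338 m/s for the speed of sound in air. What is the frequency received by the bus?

604 Hz

35 km/h = 9.722 m/s; 65 km/h = 18.06 m/s.
The bus is behind, so the car is moving away from it while the bus is moving toward the car.
General Doppler shift: f' = f · (v + v_o)/(v + v_s).
f' = 590 × (338 + 18.06)/(338 + 9.722) = 590 × 356.06/347.72 ≈ 604 Hz.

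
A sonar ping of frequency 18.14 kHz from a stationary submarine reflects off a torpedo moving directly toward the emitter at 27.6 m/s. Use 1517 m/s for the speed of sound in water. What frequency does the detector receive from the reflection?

18.81 kHz

At the torpedo (a moving observer), f₁ = f₀ · (v + u)/v = 18.14 × 1544.6/1517 ≈ 18.47 kHz.
On reflection it acts as a source moving toward the stationary detector: f₂ = f₁ · v/(v − u) = 18.47 × 1517/1489.4 ≈ 18.81 kHz.
Equivalently f₂ = f₀ · (v + u)/(v − u).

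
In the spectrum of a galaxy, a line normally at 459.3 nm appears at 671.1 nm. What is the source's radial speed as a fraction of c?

0.362

λ'/λ₀ = 1.4611 > 1 (redshift), so the source is receding.
λ'/λ₀ = √((1 + β)/(1 − β)) for a receding source ⇒ β = (r² − 1)/(r² + 1) with r = λ'/λ₀.
β = (2.1349 − 1)/(2.1349 + 1) ≈ 0.362.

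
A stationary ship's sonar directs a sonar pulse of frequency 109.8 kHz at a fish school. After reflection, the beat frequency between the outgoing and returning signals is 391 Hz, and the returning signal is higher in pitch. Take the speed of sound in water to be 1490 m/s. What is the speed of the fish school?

Double Doppler shift off a moving reflector: f₂ = f₀ · (v + u)/(v − u) (u > 0 toward emitter).
Returning signal is higher, so f₂ = f₀ + Δf = 109800 + 391 = 110191 Hz.
Rearranging, u = v · (f₂ − f₀)/(f₂ + f₀) = 1490 × 391/219991 ≈ 2.65 m/s.
So the fish school is moving at 2.65 m/s toward the emitter.

2.65 m/s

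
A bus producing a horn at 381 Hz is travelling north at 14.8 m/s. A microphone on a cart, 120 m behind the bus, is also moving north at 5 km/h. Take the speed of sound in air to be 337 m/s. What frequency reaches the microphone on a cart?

5 km/h = 1.389 m/s.
The microphone on a cart is behind, so the bus is moving away from it while the microphone on a cart is moving toward the bus.
General Doppler shift: f' = f · (v + v_o)/(v + v_s).
f' = 381 × (337 + 1.389)/(337 + 14.8) = 381 × 338.39/351.8 ≈ 366 Hz.

366 Hz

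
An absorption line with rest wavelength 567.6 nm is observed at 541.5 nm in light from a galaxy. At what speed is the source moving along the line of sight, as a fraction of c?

0.047

λ'/λ₀ = 0.9540 < 1 (blueshift), so the source is approaching.
λ'/λ₀ = √((1 − β)/(1 + β)) for an approaching source ⇒ β = (1 − r²)/(1 + r²) with r = λ'/λ₀.
β = (1 − 0.9101)/(1 + 0.9101) ≈ 0.047.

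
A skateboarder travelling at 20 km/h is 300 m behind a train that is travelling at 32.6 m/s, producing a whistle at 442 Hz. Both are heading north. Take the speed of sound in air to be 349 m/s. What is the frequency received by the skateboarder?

411 Hz

20 km/h = 5.556 m/s.
The skateboarder is behind, so the train is moving away from it while the skateboarder is moving toward the train.
Both move, so f' = f · (v + v_o)/(v + v_s).
f' = 442 × (349 + 5.556)/(349 + 32.6) = 442 × 354.56/381.6 ≈ 411 Hz.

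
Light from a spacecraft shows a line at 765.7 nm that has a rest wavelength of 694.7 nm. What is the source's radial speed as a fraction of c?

0.097

λ'/λ₀ = 1.1022 > 1 (redshift), so the source is receding.
λ'/λ₀ = √((1 + β)/(1 − β)) for a receding source ⇒ β = (r² − 1)/(r² + 1) with r = λ'/λ₀.
β = (1.2149 − 1)/(1.2149 + 1) ≈ 0.097.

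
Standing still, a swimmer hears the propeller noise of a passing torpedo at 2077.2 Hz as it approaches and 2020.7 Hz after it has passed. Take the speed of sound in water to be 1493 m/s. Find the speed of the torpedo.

20.6 m/s

f₁/f₂ = (v + v_s)/(v − v_s), so v_s = v · (f₁ − f₂)/(f₁ + f₂).
v_s = 1493 × (2077.2 − 2020.7)/(2077.2 + 2020.7) = 1493 × 56.5/4097.9 ≈ 20.6 m/s.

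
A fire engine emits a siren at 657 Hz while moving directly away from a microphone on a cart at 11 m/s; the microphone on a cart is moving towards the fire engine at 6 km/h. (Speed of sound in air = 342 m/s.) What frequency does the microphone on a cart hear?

640 Hz

6 km/h = 1.667 m/s.
Both move, so f' = f · (v + v_o)/(v + v_s).
f' = 657 × (342 + 1.667)/(342 + 11) = 657 × 343.67/353 ≈ 640 Hz.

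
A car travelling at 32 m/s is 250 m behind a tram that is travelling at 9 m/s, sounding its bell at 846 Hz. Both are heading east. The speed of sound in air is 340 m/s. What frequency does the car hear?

The car is behind, so the tram is moving away from it while the car is moving toward the tram.
Both move, so f' = f · (v + v_o)/(v + v_s).
f' = 846 × (340 + 32)/(340 + 9) = 846 × 372/349 ≈ 902 Hz.

902 Hz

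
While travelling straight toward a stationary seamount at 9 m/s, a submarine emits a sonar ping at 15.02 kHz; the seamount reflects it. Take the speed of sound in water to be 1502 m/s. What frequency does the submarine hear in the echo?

The seamount receives the sound from a moving source: f₁ = f₀ · v/(v − v_e) = 15.02 × 1502/1493 ≈ 15.11 kHz.
On the return leg the submarine is a moving observer: f₂ = f₁ · (v + v_e)/v = 15.11 × 1511/1502 ≈ 15.20 kHz.

15.20 kHz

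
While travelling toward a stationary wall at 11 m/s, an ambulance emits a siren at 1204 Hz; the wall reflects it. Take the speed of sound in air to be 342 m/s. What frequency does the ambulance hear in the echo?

The wall receives the sound from a moving source: f₁ = f₀ · v/(v − v_e) = 1204 × 342/331 ≈ 1244 Hz.
On the return leg the ambulance is a moving observer: f₂ = f₁ · (v + v_e)/v = 1244 × 353/342 ≈ 1284 Hz.

1284 Hz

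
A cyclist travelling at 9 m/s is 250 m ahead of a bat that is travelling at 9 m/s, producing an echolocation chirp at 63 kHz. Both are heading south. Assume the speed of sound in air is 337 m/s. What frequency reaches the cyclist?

63.0 kHz

The cyclist is ahead, so the bat is moving toward it while the cyclist is moving away from the bat.
General Doppler shift: f' = f · (v − v_o)/(v − v_s).
f' = 63 × (337 − 9)/(337 − 9) = 63 × 328/328 ≈ 63.0 kHz.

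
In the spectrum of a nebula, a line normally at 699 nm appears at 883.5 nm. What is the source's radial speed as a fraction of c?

λ'/λ₀ = 1.2639 > 1 (redshift), so the source is receding.
λ'/λ₀ = √((1 + β)/(1 − β)) for a receding source ⇒ β = (r² − 1)/(r² + 1) with r = λ'/λ₀.
β = (1.5976 − 1)/(1.5976 + 1) ≈ 0.230.

0.230c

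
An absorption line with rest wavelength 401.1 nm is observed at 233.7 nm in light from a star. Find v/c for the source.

0.493

λ'/λ₀ = 0.5826 < 1 (blueshift), so the source is approaching.
λ'/λ₀ = √((1 − β)/(1 + β)) for an approaching source ⇒ β = (1 − r²)/(1 + r²) with r = λ'/λ₀.
β = (1 − 0.3395)/(1 + 0.3395) ≈ 0.493.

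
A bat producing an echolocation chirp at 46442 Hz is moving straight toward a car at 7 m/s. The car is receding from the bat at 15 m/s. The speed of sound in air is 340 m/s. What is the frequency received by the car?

45326 Hz

Both move, so f' = f · (v − v_o)/(v − v_s).
f' = 46442 × (340 − 15)/(340 − 7) = 46442 × 325/333 ≈ 45326 Hz.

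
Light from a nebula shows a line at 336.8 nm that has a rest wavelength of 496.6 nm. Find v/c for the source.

0.370

λ'/λ₀ = 0.6782 < 1 (blueshift), so the source is approaching.
λ'/λ₀ = √((1 − β)/(1 + β)) for an approaching source ⇒ β = (1 − r²)/(1 + r²) with r = λ'/λ₀.
β = (1 − 0.4600)/(1 + 0.4600) ≈ 0.370.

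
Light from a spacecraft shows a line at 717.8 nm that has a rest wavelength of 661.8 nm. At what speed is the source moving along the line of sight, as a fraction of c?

0.081c

λ'/λ₀ = 1.0846 > 1 (redshift), so the source is receding.
λ'/λ₀ = √((1 + β)/(1 − β)) for a receding source ⇒ β = (r² − 1)/(r² + 1) with r = λ'/λ₀.
β = (1.1764 − 1)/(1.1764 + 1) ≈ 0.081.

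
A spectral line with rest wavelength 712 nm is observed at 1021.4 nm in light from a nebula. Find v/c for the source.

λ'/λ₀ = 1.4346 > 1 (redshift), so the source is receding.
λ'/λ₀ = √((1 + β)/(1 − β)) for a receding source ⇒ β = (r² − 1)/(r² + 1) with r = λ'/λ₀.
β = (2.0579 − 1)/(2.0579 + 1) ≈ 0.346.

0.346c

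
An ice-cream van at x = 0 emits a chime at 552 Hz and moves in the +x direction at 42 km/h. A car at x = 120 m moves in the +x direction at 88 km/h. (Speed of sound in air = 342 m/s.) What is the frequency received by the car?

531 Hz

42 km/h = 11.67 m/s; 88 km/h = 24.44 m/s.
The observer lies on the +x side, so the source is heading toward the observer and the observer is heading away from the source.
General Doppler shift: f' = f · (v − v_o)/(v − v_s).
f' = 552 × (342 − 24.44)/(342 − 11.67) = 552 × 317.56/330.33 ≈ 531 Hz.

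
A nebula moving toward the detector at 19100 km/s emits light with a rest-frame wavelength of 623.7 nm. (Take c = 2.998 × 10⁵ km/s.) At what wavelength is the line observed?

β = v/c = 19100/299800 = 0.0637.
Relativistic Doppler for wavelength: λ' = λ₀ · √((1 − β)/(1 + β)).
λ' = 623.7 × √(0.9363/1.0637) = 623.7 × 0.93820 ≈ 585.2 nm.

585.2 nm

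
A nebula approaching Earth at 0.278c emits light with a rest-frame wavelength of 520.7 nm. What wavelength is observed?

391.4 nm

Relativistic Doppler for wavelength: λ' = λ₀ · √((1 − β)/(1 + β)).
λ' = 520.7 × √(0.7220/1.2780) = 520.7 × 0.75163 ≈ 391.4 nm.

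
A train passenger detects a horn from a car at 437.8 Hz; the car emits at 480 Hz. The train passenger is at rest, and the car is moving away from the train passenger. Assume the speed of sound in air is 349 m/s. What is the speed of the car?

f' = f · v/(v + v_s) ⇒ v_s = v · |1 − f/f'|.
v_s = 349 × |1 − 480/437.8| = 349 × 0.09639 ≈ 34 m/s.

34 m/s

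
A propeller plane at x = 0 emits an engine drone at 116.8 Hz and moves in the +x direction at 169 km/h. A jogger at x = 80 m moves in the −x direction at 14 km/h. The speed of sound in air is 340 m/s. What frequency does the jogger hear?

169 km/h = 46.94 m/s; 14 km/h = 3.889 m/s.
The observer lies on the +x side, so the source is heading toward the observer and the observer is heading toward the source.
Both move, so f' = f · (v + v_o)/(v − v_s).
f' = 116.8 × (340 + 3.889)/(340 − 46.94) = 116.8 × 343.89/293.06 ≈ 137 Hz.

137 Hz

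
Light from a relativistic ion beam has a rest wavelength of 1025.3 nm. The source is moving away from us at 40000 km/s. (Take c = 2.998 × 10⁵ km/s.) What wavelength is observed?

1172.6 nm

β = v/c = 40000/299800 = 0.1334.
Relativistic Doppler for wavelength: λ' = λ₀ · √((1 + β)/(1 − β)).
λ' = 1025.3 × √(1.1334/0.8666) = 1025.3 × 1.14365 ≈ 1172.6 nm.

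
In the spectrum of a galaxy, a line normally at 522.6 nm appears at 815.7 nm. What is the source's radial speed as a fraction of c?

λ'/λ₀ = 1.5608 > 1 (redshift), so the source is receding.
λ'/λ₀ = √((1 + β)/(1 − β)) for a receding source ⇒ β = (r² − 1)/(r² + 1) with r = λ'/λ₀.
β = (2.4363 − 1)/(2.4363 + 1) ≈ 0.418.

0.418c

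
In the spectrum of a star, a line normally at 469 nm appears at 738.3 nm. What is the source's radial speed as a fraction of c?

0.425c

λ'/λ₀ = 1.5742 > 1 (redshift), so the source is receding.
λ'/λ₀ = √((1 + β)/(1 − β)) for a receding source ⇒ β = (r² − 1)/(r² + 1) with r = λ'/λ₀.
β = (2.4781 − 1)/(2.4781 + 1) ≈ 0.425.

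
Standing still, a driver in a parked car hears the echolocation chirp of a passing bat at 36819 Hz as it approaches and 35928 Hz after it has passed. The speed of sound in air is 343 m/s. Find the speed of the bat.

f₁/f₂ = (v + v_s)/(v − v_s), so v_s = v · (f₁ − f₂)/(f₁ + f₂).
v_s = 343 × (36819 − 35928)/(36819 + 35928) = 343 × 891/72747 ≈ 4.2 m/s.

4.2 m/s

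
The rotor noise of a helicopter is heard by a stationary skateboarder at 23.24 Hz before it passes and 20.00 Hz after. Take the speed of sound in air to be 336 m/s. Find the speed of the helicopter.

25 m/s

f₁/f₂ = (v + v_s)/(v − v_s), so v_s = v · (f₁ − f₂)/(f₁ + f₂).
v_s = 336 × (23.24 − 20.00)/(23.24 + 20.00) = 336 × 3.24/43.24 ≈ 25 m/s.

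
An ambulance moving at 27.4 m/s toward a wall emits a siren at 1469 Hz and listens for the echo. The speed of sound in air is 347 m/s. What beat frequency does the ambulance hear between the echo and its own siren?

The wall receives the sound from a moving source: f₁ = f₀ · v/(v − v_e) = 1469 × 347/319.6 ≈ 1595 Hz.
On the return leg the ambulance is a moving observer: f₂ = f₁ · (v + v_e)/v = 1595 × 374.4/347 ≈ 1721 Hz.
Beat against the emitted tone: |f₂ − f₀| = 2v_e·f₀/(v − v_e) = 2 × 27.4 × 1469/319.6 ≈ 252 Hz.

252 Hz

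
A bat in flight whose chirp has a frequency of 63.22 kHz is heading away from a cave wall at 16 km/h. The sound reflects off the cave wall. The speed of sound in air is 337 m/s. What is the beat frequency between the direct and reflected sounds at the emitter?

1646 Hz

16 km/h = 4.444 m/s.
The cave wall receives the sound from a moving source: f₁ = f₀ · v/(v + v_e) = 63.22 × 337/341.44 ≈ 62.397 kHz.
On the return leg the bat in flight is a moving observer: f₂ = f₁ · (v − v_e)/v = 62.397 × 332.56/337 ≈ 61.574 kHz.
Beat against the emitted tone (with f₀ = 63220 Hz): |f₂ − f₀| = 2v_e·f₀/(v + v_e) = 2 × 4.444 × 63220/341.44 ≈ 1646 Hz.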